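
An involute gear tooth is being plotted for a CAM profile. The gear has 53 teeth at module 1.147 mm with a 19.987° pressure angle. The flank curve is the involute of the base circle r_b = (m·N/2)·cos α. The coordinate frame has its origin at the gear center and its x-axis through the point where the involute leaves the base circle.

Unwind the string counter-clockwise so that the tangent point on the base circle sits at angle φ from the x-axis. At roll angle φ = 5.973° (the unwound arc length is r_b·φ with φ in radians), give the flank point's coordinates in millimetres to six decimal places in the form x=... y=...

pitch radius r_p = m·N/2 = 1.147·53/2 = 30.395500
base radius r_b = r_p·cos α = 30.395500·cos 19.987° = 28.564785
roll angle φ = 5.973° = 0.10424852 rad
x = r_b·(cos φ + φ·sin φ) = 28.564785·(0.99457104 + 0.10424852·0.10405979) = 28.719581
y = r_b·(sin φ − φ·cos φ) = 28.564785·(0.10405979 − 0.10424852·0.99457104) = 0.010776

x=28.719581 y=0.010776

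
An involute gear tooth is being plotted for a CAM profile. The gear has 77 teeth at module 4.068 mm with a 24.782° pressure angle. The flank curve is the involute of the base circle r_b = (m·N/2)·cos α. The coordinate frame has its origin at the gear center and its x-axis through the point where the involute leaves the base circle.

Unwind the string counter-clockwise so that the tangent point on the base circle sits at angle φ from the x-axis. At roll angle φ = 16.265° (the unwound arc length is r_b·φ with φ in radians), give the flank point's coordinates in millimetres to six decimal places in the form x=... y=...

x=147.809513 y=1.075606

pitch radius r_p = m·N/2 = 4.068·77/2 = 156.618000
base radius r_b = r_p·cos α = 156.618000·cos 24.782° = 142.194924
roll angle φ = 16.265° = 0.28387780 rad
x = r_b·(cos φ + φ·sin φ) = 142.194924·(0.95997656 + 0.28387780·0.28008034) = 147.809513
y = r_b·(sin φ − φ·cos φ) = 142.194924·(0.28008034 − 0.28387780·0.95997656) = 1.075606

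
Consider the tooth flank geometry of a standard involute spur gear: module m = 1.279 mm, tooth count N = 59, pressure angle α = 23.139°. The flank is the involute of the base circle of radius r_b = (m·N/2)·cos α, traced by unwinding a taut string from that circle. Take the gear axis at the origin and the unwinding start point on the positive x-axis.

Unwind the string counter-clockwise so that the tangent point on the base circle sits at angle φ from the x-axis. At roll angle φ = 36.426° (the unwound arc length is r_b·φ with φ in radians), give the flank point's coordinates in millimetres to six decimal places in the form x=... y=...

x=41.014105 y=2.853377

pitch radius r_p = m·N/2 = 1.279·59/2 = 37.730500
base radius r_b = r_p·cos α = 37.730500·cos 23.139° = 34.695241
roll angle φ = 36.426° = 0.63575363 rad
x = r_b·(cos φ + φ·sin φ) = 34.695241·(0.80462443 + 0.63575363·0.59378407) = 41.014105
y = r_b·(sin φ − φ·cos φ) = 34.695241·(0.59378407 − 0.63575363·0.80462443) = 2.853377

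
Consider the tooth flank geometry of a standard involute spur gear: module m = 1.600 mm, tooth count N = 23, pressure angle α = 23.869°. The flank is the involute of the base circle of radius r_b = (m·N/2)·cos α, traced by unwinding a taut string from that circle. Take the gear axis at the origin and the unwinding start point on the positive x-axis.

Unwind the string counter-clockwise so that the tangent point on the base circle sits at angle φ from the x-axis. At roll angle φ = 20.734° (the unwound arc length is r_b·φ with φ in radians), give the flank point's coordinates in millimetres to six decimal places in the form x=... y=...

x=17.892237 y=0.262332

pitch radius r_p = m·N/2 = 1.600·23/2 = 18.400000
base radius r_b = r_p·cos α = 18.400000·cos 23.869° = 16.826304
roll angle φ = 20.734° = 0.36187657 rad
x = r_b·(cos φ + φ·sin φ) = 16.826304·(0.93523411 + 0.36187657·0.35402989) = 17.892237
y = r_b·(sin φ − φ·cos φ) = 16.826304·(0.35402989 − 0.36187657·0.93523411) = 0.262332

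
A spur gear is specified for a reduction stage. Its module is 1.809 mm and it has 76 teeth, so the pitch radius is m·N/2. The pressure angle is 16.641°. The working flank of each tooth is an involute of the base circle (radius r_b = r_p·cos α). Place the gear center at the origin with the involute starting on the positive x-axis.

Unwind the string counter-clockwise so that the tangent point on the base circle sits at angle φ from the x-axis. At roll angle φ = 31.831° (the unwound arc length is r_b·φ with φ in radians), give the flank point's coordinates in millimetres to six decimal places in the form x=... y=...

pitch radius r_p = m·N/2 = 1.809·76/2 = 68.742000
base radius r_b = r_p·cos α = 68.742000·cos 16.641° = 65.862940
roll angle φ = 31.831° = 0.55555575 rad
x = r_b·(cos φ + φ·sin φ) = 65.862940·(0.84960746 + 0.55555575·0.52741555) = 75.256063
y = r_b·(sin φ − φ·cos φ) = 65.862940·(0.52741555 − 0.55555575·0.84960746) = 3.649547

x=75.256063 y=3.649547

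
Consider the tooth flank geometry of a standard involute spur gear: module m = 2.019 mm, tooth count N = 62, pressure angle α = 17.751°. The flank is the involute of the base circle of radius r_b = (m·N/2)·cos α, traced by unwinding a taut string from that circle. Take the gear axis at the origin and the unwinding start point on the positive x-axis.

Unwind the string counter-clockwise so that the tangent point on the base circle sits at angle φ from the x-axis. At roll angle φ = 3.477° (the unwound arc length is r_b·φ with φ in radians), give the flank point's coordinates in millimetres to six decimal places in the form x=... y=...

x=59.718827 y=0.004439

pitch radius r_p = m·N/2 = 2.019·62/2 = 62.589000
base radius r_b = r_p·cos α = 62.589000·cos 17.751° = 59.609168
roll angle φ = 3.477° = 0.06068510 rad
x = r_b·(cos φ + φ·sin φ) = 59.609168·(0.99815922 + 0.06068510·0.06064786) = 59.718827
y = r_b·(sin φ − φ·cos φ) = 59.609168·(0.06064786 − 0.06068510·0.99815922) = 0.004439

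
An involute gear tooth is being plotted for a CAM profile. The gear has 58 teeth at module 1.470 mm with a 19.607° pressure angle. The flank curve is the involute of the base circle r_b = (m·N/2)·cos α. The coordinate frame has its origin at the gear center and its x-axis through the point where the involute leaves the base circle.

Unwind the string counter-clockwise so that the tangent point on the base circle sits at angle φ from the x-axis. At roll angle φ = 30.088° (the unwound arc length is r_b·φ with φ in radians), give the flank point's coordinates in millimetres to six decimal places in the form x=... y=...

pitch radius r_p = m·N/2 = 1.470·58/2 = 42.630000
base radius r_b = r_p·cos α = 42.630000·cos 19.607° = 40.158162
roll angle φ = 30.088° = 0.52513467 rad
x = r_b·(cos φ + φ·sin φ) = 40.158162·(0.86525644 + 0.52513467·0.50132953) = 45.319367
y = r_b·(sin φ − φ·cos φ) = 40.158162·(0.50132953 − 0.52513467·0.86525644) = 1.885561

x=45.319367 y=1.885561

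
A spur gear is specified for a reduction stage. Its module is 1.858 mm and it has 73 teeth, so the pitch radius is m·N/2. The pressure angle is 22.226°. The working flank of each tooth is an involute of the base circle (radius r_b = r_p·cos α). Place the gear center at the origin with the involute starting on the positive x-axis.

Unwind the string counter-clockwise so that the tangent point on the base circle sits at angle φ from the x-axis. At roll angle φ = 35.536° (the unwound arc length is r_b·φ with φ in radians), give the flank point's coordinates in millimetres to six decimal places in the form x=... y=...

pitch radius r_p = m·N/2 = 1.858·73/2 = 67.817000
base radius r_b = r_p·cos α = 67.817000·cos 22.226° = 62.778131
roll angle φ = 35.536° = 0.62022020 rad
x = r_b·(cos φ + φ·sin φ) = 62.778131·(0.81375049 + 0.62022020·0.58121436) = 73.716052
y = r_b·(sin φ − φ·cos φ) = 62.778131·(0.58121436 − 0.62022020·0.81375049) = 4.803147

x=73.716052 y=4.803147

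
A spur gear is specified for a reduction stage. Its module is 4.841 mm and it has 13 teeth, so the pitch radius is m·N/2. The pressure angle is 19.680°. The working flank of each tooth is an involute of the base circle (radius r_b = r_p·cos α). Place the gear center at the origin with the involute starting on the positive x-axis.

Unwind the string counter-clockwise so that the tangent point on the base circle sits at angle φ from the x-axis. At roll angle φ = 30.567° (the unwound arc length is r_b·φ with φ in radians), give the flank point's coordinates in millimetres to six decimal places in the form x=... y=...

x=33.549561 y=1.457362

pitch radius r_p = m·N/2 = 4.841·13/2 = 31.466500
base radius r_b = r_p·cos α = 31.466500·cos 19.680° = 29.628484
roll angle φ = 30.567° = 0.53349479 rad
x = r_b·(cos φ + φ·sin φ) = 29.628484·(0.86103507 + 0.53349479·0.50854558) = 33.549561
y = r_b·(sin φ − φ·cos φ) = 29.628484·(0.50854558 − 0.53349479·0.86103507) = 1.457362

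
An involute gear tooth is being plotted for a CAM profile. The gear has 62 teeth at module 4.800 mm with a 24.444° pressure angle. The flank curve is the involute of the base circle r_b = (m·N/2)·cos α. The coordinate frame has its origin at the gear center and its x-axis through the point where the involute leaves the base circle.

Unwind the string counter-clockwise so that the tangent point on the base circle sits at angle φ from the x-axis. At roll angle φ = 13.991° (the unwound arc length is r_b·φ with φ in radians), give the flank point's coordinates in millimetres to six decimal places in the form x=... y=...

x=139.441174 y=0.653558

pitch radius r_p = m·N/2 = 4.800·62/2 = 148.800000
base radius r_b = r_p·cos α = 148.800000·cos 24.444° = 135.462483
roll angle φ = 13.991° = 0.24418902 rad
x = r_b·(cos φ + φ·sin φ) = 135.462483·(0.97033372 + 0.24418902·0.24176948) = 139.441174
y = r_b·(sin φ − φ·cos φ) = 135.462483·(0.24176948 − 0.24418902·0.97033372) = 0.653558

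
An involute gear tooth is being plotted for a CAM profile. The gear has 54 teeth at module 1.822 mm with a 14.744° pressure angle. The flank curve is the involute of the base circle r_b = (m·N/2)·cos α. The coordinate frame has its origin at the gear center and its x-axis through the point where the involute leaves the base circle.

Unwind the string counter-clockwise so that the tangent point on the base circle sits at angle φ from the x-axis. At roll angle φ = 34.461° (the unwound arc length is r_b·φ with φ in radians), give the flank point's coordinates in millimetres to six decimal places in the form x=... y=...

pitch radius r_p = m·N/2 = 1.822·54/2 = 49.194000
base radius r_b = r_p·cos α = 49.194000·cos 14.744° = 47.574169
roll angle φ = 34.461° = 0.60145791 rad
x = r_b·(cos φ + φ·sin φ) = 47.574169·(0.82451154 + 0.60145791·0.56584514) = 55.416465
y = r_b·(sin φ − φ·cos φ) = 47.574169·(0.56584514 − 0.60145791·0.82451154) = 3.327154

x=55.416465 y=3.327154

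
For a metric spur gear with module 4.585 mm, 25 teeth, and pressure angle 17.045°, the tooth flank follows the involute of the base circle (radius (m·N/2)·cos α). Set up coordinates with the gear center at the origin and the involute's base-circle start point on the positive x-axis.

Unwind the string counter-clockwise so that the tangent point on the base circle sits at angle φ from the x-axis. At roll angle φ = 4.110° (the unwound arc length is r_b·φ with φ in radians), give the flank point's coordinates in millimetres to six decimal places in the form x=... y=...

pitch radius r_p = m·N/2 = 4.585·25/2 = 57.312500
base radius r_b = r_p·cos α = 57.312500·cos 17.045° = 54.795039
roll angle φ = 4.110° = 0.07173303 rad
x = r_b·(cos φ + φ·sin φ) = 54.795039·(0.99742829 + 0.07173303·0.07167153) = 54.935835
y = r_b·(sin φ − φ·cos φ) = 54.795039·(0.07167153 − 0.07173303·0.99742829) = 0.006738

x=54.935835 y=0.006738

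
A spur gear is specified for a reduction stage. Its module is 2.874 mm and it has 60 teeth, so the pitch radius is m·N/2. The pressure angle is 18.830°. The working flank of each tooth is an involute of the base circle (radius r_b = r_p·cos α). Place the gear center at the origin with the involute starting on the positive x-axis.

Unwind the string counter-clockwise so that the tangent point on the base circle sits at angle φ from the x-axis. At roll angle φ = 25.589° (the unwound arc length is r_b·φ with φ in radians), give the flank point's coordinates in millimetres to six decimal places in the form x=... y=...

pitch radius r_p = m·N/2 = 2.874·60/2 = 86.220000
base radius r_b = r_p·cos α = 86.220000·cos 18.830° = 81.605539
roll angle φ = 25.589° = 0.44661230 rad
x = r_b·(cos φ + φ·sin φ) = 81.605539·(0.90191546 + 0.44661230·0.43191260) = 89.342801
y = r_b·(sin φ − φ·cos φ) = 81.605539·(0.43191260 − 0.44661230·0.90191546) = 2.375216

x=89.342801 y=2.375216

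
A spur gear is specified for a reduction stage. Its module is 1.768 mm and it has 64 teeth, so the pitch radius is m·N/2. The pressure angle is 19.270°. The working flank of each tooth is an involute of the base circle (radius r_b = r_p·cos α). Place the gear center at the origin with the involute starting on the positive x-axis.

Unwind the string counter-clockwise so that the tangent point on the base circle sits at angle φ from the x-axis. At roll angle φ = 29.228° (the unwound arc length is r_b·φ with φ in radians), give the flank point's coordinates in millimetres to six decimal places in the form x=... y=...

x=59.909572 y=2.302271

pitch radius r_p = m·N/2 = 1.768·64/2 = 56.576000
base radius r_b = r_p·cos α = 56.576000·cos 19.270° = 53.406266
roll angle φ = 29.228° = 0.51012483 rad
x = r_b·(cos φ + φ·sin φ) = 53.406266·(0.87268356 + 0.51012483·0.48828619) = 59.909572
y = r_b·(sin φ − φ·cos φ) = 53.406266·(0.48828619 − 0.51012483·0.87268356) = 2.302271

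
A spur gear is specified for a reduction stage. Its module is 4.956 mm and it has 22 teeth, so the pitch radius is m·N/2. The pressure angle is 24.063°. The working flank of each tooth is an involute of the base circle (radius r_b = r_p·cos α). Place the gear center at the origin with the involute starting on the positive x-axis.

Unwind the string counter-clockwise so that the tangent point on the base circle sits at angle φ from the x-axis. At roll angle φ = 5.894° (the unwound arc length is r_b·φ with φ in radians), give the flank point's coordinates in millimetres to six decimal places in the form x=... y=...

pitch radius r_p = m·N/2 = 4.956·22/2 = 54.516000
base radius r_b = r_p·cos α = 54.516000·cos 24.063° = 49.778433
roll angle φ = 5.894° = 0.10286971 rad
x = r_b·(cos φ + φ·sin φ) = 49.778433·(0.99471358 + 0.10286971·0.10268837) = 50.041119
y = r_b·(sin φ − φ·cos φ) = 49.778433·(0.10268837 − 0.10286971·0.99471358) = 0.018044

x=50.041119 y=0.018044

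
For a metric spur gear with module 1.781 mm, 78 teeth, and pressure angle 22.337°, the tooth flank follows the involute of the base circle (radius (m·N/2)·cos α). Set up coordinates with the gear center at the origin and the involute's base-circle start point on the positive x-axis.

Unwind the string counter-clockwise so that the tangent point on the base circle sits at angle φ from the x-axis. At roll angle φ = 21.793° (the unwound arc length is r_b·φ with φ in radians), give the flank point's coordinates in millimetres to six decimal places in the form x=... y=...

pitch radius r_p = m·N/2 = 1.781·78/2 = 69.459000
base radius r_b = r_p·cos α = 69.459000·cos 22.337° = 64.247108
roll angle φ = 21.793° = 0.38035960 rad
x = r_b·(cos φ + φ·sin φ) = 64.247108·(0.92853119 + 0.38035960·0.37125440) = 68.727789
y = r_b·(sin φ − φ·cos φ) = 64.247108·(0.37125440 − 0.38035960·0.92853119) = 1.161500

x=68.727789 y=1.161500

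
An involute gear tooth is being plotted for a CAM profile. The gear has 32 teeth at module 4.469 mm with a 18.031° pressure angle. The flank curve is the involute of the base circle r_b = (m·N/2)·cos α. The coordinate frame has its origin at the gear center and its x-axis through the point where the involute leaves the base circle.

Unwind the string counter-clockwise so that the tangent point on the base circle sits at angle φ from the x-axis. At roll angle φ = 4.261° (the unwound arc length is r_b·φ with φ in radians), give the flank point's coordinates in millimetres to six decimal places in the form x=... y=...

x=68.180142 y=0.009317

pitch radius r_p = m·N/2 = 4.469·32/2 = 71.504000
base radius r_b = r_p·cos α = 71.504000·cos 18.031° = 67.992380
roll angle φ = 4.261° = 0.07436848 rad
x = r_b·(cos φ + φ·sin φ) = 67.992380·(0.99723594 + 0.07436848·0.07429995) = 68.180142
y = r_b·(sin φ − φ·cos φ) = 67.992380·(0.07429995 − 0.07436848·0.99723594) = 0.009317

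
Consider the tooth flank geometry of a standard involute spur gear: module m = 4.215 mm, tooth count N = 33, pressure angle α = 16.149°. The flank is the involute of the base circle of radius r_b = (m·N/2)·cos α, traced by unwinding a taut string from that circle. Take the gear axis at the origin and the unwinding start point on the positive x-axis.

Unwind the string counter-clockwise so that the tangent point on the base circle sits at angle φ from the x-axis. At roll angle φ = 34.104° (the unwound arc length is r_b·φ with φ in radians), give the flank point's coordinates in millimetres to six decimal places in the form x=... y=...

pitch radius r_p = m·N/2 = 4.215·33/2 = 69.547500
base radius r_b = r_p·cos α = 69.547500·cos 16.149° = 66.803270
roll angle φ = 34.104° = 0.59522709 rad
x = r_b·(cos φ + φ·sin φ) = 66.803270·(0.82802119 + 0.59522709·0.56069680) = 77.609575
y = r_b·(sin φ − φ·cos φ) = 66.803270·(0.56069680 − 0.59522709·0.82802119) = 4.531677

x=77.609575 y=4.531677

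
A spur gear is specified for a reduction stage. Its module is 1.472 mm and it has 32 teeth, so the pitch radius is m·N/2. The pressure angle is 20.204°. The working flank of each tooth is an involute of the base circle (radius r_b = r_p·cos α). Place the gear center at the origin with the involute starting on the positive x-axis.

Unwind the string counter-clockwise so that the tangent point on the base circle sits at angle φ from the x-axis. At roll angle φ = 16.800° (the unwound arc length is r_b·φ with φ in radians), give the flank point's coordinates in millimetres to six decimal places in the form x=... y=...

x=23.032642 y=0.184140

pitch radius r_p = m·N/2 = 1.472·32/2 = 23.552000
base radius r_b = r_p·cos α = 23.552000·cos 20.204° = 22.102820
roll angle φ = 16.800° = 0.29321531 rad
x = r_b·(cos φ + φ·sin φ) = 22.102820·(0.95731950 + 0.29321531·0.28903180) = 23.032642
y = r_b·(sin φ − φ·cos φ) = 22.102820·(0.28903180 − 0.29321531·0.95731950) = 0.184140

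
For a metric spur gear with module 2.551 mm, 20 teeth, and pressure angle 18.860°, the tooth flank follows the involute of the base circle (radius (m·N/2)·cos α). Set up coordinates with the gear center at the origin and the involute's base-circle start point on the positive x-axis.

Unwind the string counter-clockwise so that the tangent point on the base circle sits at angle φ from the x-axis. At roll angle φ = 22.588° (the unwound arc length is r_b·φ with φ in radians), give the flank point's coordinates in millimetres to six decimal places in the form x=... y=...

x=25.944101 y=0.485427

pitch radius r_p = m·N/2 = 2.551·20/2 = 25.510000
base radius r_b = r_p·cos α = 25.510000·cos 18.860° = 24.140400
roll angle φ = 22.588° = 0.39423497 rad
x = r_b·(cos φ + φ·sin φ) = 24.140400·(0.92329068 + 0.39423497·0.38410196) = 25.944101
y = r_b·(sin φ − φ·cos φ) = 24.140400·(0.38410196 − 0.39423497·0.92329068) = 0.485427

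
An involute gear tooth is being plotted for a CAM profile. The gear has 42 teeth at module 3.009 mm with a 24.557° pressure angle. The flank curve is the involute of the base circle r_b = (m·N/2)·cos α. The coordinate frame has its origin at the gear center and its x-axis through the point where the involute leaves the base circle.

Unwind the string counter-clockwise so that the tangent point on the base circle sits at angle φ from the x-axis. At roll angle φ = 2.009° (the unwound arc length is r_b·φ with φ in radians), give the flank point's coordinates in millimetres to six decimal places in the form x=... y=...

x=57.508765 y=0.000826

pitch radius r_p = m·N/2 = 3.009·42/2 = 63.189000
base radius r_b = r_p·cos α = 63.189000·cos 24.557° = 57.473446
roll angle φ = 2.009° = 0.03506366 rad
x = r_b·(cos φ + φ·sin φ) = 57.473446·(0.99938533 + 0.03506366·0.03505648) = 57.508765
y = r_b·(sin φ − φ·cos φ) = 57.473446·(0.03505648 − 0.03506366·0.99938533) = 0.000826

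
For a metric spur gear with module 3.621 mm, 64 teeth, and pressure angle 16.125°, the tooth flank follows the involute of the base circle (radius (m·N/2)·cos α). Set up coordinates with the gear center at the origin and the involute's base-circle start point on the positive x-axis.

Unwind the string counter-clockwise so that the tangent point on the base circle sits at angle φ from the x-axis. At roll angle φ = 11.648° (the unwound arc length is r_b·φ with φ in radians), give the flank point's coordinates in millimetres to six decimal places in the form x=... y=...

pitch radius r_p = m·N/2 = 3.621·64/2 = 115.872000
base radius r_b = r_p·cos α = 115.872000·cos 16.125° = 111.313371
roll angle φ = 11.648° = 0.20329595 rad
x = r_b·(cos φ + φ·sin φ) = 111.313371·(0.97940645 + 0.20329595·0.20189850) = 113.589907
y = r_b·(sin φ − φ·cos φ) = 111.313371·(0.20189850 − 0.20329595·0.97940645) = 0.310468

x=113.589907 y=0.310468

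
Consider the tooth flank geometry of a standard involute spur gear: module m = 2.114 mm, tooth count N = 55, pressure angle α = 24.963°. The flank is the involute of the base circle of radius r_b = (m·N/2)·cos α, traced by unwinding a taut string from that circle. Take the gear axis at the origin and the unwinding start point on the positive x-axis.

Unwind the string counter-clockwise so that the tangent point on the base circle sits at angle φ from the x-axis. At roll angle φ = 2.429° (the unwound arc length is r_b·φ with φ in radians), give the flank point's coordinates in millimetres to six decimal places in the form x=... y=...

x=52.751398 y=0.001338

pitch radius r_p = m·N/2 = 2.114·55/2 = 58.135000
base radius r_b = r_p·cos α = 58.135000·cos 24.963° = 52.704058
roll angle φ = 2.429° = 0.04239405 rad
x = r_b·(cos φ + φ·sin φ) = 52.704058·(0.99910151 + 0.04239405·0.04238135) = 52.751398
y = r_b·(sin φ − φ·cos φ) = 52.704058·(0.04238135 − 0.04239405·0.99910151) = 0.001338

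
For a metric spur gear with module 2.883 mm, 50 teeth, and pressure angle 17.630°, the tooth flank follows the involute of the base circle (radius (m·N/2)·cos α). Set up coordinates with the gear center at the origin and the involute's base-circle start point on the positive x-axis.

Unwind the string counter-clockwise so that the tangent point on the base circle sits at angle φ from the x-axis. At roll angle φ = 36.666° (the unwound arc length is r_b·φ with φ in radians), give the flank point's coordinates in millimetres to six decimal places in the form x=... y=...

x=81.347354 y=5.758414

pitch radius r_p = m·N/2 = 2.883·50/2 = 72.075000
base radius r_b = r_p·cos α = 72.075000·cos 17.630° = 68.689797
roll angle φ = 36.666° = 0.63994242 rad
x = r_b·(cos φ + φ·sin φ) = 68.689797·(0.80213014 + 0.63994242·0.59714926) = 81.347354
y = r_b·(sin φ − φ·cos φ) = 68.689797·(0.59714926 − 0.63994242·0.80213014) = 5.758414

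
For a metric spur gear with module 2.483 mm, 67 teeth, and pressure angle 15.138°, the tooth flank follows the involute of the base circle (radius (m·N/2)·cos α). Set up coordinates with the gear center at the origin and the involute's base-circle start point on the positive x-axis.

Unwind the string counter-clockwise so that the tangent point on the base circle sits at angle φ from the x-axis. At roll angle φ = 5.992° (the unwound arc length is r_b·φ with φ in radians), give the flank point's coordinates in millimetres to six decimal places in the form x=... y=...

x=80.731996 y=0.030580

pitch radius r_p = m·N/2 = 2.483·67/2 = 83.180500
base radius r_b = r_p·cos α = 83.180500·cos 15.138° = 80.294107
roll angle φ = 5.992° = 0.10458013 rad
x = r_b·(cos φ + φ·sin φ) = 80.294107·(0.99453648 + 0.10458013·0.10438960) = 80.731996
y = r_b·(sin φ − φ·cos φ) = 80.294107·(0.10438960 − 0.10458013·0.99453648) = 0.030580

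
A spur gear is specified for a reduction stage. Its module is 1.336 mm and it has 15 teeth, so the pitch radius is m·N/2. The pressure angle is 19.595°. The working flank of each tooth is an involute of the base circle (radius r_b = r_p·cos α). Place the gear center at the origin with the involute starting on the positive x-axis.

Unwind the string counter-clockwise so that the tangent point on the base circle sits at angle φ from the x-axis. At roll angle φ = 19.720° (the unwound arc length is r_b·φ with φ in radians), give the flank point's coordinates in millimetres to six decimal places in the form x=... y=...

x=9.982370 y=0.126776

pitch radius r_p = m·N/2 = 1.336·15/2 = 10.020000
base radius r_b = r_p·cos α = 10.020000·cos 19.595° = 9.439709
roll angle φ = 19.720° = 0.34417893 rad
x = r_b·(cos φ + φ·sin φ) = 9.439709·(0.94135282 + 0.34417893·0.33742387) = 9.982370
y = r_b·(sin φ − φ·cos φ) = 9.439709·(0.33742387 − 0.34417893·0.94135282) = 0.126776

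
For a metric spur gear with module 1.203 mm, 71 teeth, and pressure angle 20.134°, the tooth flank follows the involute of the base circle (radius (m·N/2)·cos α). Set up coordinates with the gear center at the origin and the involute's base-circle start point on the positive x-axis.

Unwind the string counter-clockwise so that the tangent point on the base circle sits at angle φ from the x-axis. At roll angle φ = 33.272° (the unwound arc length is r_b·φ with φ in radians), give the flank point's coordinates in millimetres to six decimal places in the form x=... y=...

pitch radius r_p = m·N/2 = 1.203·71/2 = 42.706500
base radius r_b = r_p·cos α = 42.706500·cos 20.134° = 40.096712
roll angle φ = 33.272° = 0.58070595 rad
x = r_b·(cos φ + φ·sin φ) = 40.096712·(0.83607556 + 0.58070595·0.54861430) = 46.298036
y = r_b·(sin φ − φ·cos φ) = 40.096712·(0.54861430 − 0.58070595·0.83607556) = 2.530112

x=46.298036 y=2.530112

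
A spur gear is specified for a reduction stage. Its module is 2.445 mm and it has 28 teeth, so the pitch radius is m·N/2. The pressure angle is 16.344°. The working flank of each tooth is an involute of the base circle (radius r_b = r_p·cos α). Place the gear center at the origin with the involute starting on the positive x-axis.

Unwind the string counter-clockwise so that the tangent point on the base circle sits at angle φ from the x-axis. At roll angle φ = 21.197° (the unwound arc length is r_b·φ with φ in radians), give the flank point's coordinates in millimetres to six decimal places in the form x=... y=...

pitch radius r_p = m·N/2 = 2.445·28/2 = 34.230000
base radius r_b = r_p·cos α = 34.230000·cos 16.344° = 32.846748
roll angle φ = 21.197° = 0.36995744 rad
x = r_b·(cos φ + φ·sin φ) = 32.846748·(0.93234273 + 0.36995744·0.36157575) = 35.018258
y = r_b·(sin φ − φ·cos φ) = 32.846748·(0.36157575 − 0.36995744·0.93234273) = 0.546853

x=35.018258 y=0.546853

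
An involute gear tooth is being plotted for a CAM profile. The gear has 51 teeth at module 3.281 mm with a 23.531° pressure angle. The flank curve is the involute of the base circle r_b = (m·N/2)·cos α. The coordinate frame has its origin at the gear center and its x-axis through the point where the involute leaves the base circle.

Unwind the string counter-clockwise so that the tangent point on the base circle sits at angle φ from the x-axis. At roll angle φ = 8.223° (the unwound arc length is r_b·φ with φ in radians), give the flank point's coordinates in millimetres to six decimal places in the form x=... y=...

x=77.494165 y=0.075431

pitch radius r_p = m·N/2 = 3.281·51/2 = 83.665500
base radius r_b = r_p·cos α = 83.665500·cos 23.531° = 76.708228
roll angle φ = 8.223° = 0.14351842 rad
x = r_b·(cos φ + φ·sin φ) = 76.708228·(0.98971890 + 0.14351842·0.14302624) = 77.494165
y = r_b·(sin φ − φ·cos φ) = 76.708228·(0.14302624 − 0.14351842·0.98971890) = 0.075431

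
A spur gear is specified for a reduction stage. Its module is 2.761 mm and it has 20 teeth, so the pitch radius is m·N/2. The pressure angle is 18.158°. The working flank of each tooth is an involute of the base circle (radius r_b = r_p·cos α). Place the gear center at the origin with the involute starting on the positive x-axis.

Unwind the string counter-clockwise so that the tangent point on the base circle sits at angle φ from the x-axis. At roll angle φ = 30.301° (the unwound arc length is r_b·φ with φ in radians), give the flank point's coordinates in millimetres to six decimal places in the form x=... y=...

pitch radius r_p = m·N/2 = 2.761·20/2 = 27.610000
base radius r_b = r_p·cos α = 27.610000·cos 18.158° = 26.235043
roll angle φ = 30.301° = 0.52885222 rad
x = r_b·(cos φ + φ·sin φ) = 26.235043·(0.86338674 + 0.52885222·0.50454269) = 29.651246
y = r_b·(sin φ − φ·cos φ) = 26.235043·(0.50454269 − 0.52885222·0.86338674) = 1.257674

x=29.651246 y=1.257674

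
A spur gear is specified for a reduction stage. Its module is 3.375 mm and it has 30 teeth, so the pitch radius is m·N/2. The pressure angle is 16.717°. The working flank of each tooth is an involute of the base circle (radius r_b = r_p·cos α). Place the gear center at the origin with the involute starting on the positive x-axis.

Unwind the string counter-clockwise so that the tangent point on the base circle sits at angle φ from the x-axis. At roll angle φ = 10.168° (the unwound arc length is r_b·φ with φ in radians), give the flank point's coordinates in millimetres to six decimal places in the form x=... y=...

pitch radius r_p = m·N/2 = 3.375·30/2 = 50.625000
base radius r_b = r_p·cos α = 50.625000·cos 16.717° = 48.485445
roll angle φ = 10.168° = 0.17746508 rad
x = r_b·(cos φ + φ·sin φ) = 48.485445·(0.98429436 + 0.17746508·0.17653503) = 49.242941
y = r_b·(sin φ − φ·cos φ) = 48.485445·(0.17653503 − 0.17746508·0.98429436) = 0.090045

x=49.242941 y=0.090045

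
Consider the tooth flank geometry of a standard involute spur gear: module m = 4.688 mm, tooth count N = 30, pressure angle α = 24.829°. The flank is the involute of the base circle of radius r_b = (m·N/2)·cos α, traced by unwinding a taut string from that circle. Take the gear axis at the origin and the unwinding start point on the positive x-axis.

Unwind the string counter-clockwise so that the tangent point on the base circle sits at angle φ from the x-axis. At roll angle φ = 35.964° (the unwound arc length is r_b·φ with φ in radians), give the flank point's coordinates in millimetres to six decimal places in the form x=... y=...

x=75.180828 y=5.056651

pitch radius r_p = m·N/2 = 4.688·30/2 = 70.320000
base radius r_b = r_p·cos α = 70.320000·cos 24.829° = 63.819975
roll angle φ = 35.964° = 0.62769021 rad
x = r_b·(cos φ + φ·sin φ) = 63.819975·(0.80938615 + 0.62769021·0.58727682) = 75.180828
y = r_b·(sin φ − φ·cos φ) = 63.819975·(0.58727682 − 0.62769021·0.80938615) = 5.056651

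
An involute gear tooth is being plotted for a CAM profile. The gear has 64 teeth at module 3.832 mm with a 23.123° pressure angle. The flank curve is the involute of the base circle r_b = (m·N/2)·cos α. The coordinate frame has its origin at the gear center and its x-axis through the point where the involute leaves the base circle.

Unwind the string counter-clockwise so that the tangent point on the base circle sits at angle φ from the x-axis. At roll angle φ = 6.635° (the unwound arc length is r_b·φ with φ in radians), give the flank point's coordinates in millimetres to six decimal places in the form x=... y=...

pitch radius r_p = m·N/2 = 3.832·64/2 = 122.624000
base radius r_b = r_p·cos α = 122.624000·cos 23.123° = 112.772870
roll angle φ = 6.635° = 0.11580260 rad
x = r_b·(cos φ + φ·sin φ) = 112.772870·(0.99330237 + 0.11580260·0.11554395) = 113.526492
y = r_b·(sin φ − φ·cos φ) = 112.772870·(0.11554395 − 0.11580260·0.99330237) = 0.058298

x=113.526492 y=0.058298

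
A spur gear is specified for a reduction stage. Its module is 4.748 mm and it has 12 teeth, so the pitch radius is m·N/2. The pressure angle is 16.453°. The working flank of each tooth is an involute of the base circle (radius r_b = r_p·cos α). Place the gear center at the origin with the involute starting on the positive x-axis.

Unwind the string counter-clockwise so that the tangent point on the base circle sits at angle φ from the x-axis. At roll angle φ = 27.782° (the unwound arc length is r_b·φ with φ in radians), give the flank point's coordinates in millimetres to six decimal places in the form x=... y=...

pitch radius r_p = m·N/2 = 4.748·12/2 = 28.488000
base radius r_b = r_p·cos α = 28.488000·cos 16.453° = 27.321485
roll angle φ = 27.782° = 0.48488737 rad
x = r_b·(cos φ + φ·sin φ) = 27.321485·(0.88472745 + 0.48488737·0.46610872) = 30.347002
y = r_b·(sin φ − φ·cos φ) = 27.321485·(0.46610872 − 0.48488737·0.88472745) = 1.014052

x=30.347002 y=1.014052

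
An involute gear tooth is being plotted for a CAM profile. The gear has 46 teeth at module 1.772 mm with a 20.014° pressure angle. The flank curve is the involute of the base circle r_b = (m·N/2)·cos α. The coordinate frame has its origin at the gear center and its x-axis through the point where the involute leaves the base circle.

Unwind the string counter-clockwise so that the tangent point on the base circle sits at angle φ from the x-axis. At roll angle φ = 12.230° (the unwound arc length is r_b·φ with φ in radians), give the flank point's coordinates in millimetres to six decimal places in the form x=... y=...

x=39.157195 y=0.123580

pitch radius r_p = m·N/2 = 1.772·46/2 = 40.756000
base radius r_b = r_p·cos α = 40.756000·cos 20.014° = 38.294705
roll angle φ = 12.230° = 0.21345377 rad
x = r_b·(cos φ + φ·sin φ) = 38.294705·(0.97730511 + 0.21345377·0.21183654) = 39.157195
y = r_b·(sin φ − φ·cos φ) = 38.294705·(0.21183654 − 0.21345377·0.97730511) = 0.123580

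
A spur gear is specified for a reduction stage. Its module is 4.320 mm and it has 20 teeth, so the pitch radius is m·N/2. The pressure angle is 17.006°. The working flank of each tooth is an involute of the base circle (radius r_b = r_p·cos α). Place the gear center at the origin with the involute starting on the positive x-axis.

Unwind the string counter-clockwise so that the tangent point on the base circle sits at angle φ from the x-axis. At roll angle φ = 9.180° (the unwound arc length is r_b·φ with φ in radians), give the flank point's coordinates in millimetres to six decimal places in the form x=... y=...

x=41.837889 y=0.056492

pitch radius r_p = m·N/2 = 4.320·20/2 = 43.200000
base radius r_b = r_p·cos α = 43.200000·cos 17.006° = 41.311043
roll angle φ = 9.180° = 0.16022123 rad
x = r_b·(cos φ + φ·sin φ) = 41.311043·(0.98719201 + 0.16022123·0.15953660) = 41.837889
y = r_b·(sin φ − φ·cos φ) = 41.311043·(0.15953660 − 0.16022123·0.98719201) = 0.056492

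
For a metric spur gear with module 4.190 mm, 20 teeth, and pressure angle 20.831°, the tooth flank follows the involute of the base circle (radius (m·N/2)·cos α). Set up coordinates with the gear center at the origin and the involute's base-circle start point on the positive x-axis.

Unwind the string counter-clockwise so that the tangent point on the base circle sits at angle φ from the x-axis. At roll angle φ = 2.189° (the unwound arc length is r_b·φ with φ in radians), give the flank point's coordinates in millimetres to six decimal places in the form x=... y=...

x=39.189710 y=0.000728

pitch radius r_p = m·N/2 = 4.190·20/2 = 41.900000
base radius r_b = r_p·cos α = 41.900000·cos 20.831° = 39.161140
roll angle φ = 2.189° = 0.03820526 rad
x = r_b·(cos φ + φ·sin φ) = 39.161140·(0.99927027 + 0.03820526·0.03819596) = 39.189710
y = r_b·(sin φ − φ·cos φ) = 39.161140·(0.03819596 − 0.03820526·0.99927027) = 0.000728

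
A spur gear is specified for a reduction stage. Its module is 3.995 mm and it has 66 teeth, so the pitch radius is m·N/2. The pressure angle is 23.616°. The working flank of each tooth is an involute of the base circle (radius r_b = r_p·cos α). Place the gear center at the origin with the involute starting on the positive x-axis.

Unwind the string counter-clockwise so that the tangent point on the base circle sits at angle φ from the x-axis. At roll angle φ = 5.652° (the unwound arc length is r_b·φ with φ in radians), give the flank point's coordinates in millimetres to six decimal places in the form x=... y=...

pitch radius r_p = m·N/2 = 3.995·66/2 = 131.835000
base radius r_b = r_p·cos α = 131.835000·cos 23.616° = 120.793937
roll angle φ = 5.652° = 0.09864601 rad
x = r_b·(cos φ + φ·sin φ) = 120.793937·(0.99513843 + 0.09864601·0.09848610) = 121.380233
y = r_b·(sin φ − φ·cos φ) = 120.793937·(0.09848610 − 0.09864601·0.99513843) = 0.038614

x=121.380233 y=0.038614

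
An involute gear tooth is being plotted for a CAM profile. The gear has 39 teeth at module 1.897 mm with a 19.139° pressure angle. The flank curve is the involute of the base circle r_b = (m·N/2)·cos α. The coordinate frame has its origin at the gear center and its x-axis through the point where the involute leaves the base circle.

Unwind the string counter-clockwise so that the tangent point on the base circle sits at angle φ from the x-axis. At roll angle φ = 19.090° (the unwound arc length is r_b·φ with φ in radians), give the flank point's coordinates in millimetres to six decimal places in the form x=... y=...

x=36.833072 y=0.426096

pitch radius r_p = m·N/2 = 1.897·39/2 = 36.991500
base radius r_b = r_p·cos α = 36.991500·cos 19.139° = 34.946830
roll angle φ = 19.090° = 0.33318335 rad
x = r_b·(cos φ + φ·sin φ) = 34.946830·(0.94500601 + 0.33318335·0.32705297) = 36.833072
y = r_b·(sin φ − φ·cos φ) = 34.946830·(0.32705297 − 0.33318335·0.94500601) = 0.426096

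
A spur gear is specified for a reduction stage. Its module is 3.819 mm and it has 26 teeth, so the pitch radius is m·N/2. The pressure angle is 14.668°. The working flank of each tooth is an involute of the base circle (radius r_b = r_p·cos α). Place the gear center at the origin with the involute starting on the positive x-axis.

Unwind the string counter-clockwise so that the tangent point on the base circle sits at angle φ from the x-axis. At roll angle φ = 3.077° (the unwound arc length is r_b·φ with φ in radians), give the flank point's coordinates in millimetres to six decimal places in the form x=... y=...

pitch radius r_p = m·N/2 = 3.819·26/2 = 49.647000
base radius r_b = r_p·cos α = 49.647000·cos 14.668° = 48.028971
roll angle φ = 3.077° = 0.05370378 rad
x = r_b·(cos φ + φ·sin φ) = 48.028971·(0.99855830 + 0.05370378·0.05367797) = 48.098181
y = r_b·(sin φ − φ·cos φ) = 48.028971·(0.05367797 − 0.05370378·0.99855830) = 0.002479

x=48.098181 y=0.002479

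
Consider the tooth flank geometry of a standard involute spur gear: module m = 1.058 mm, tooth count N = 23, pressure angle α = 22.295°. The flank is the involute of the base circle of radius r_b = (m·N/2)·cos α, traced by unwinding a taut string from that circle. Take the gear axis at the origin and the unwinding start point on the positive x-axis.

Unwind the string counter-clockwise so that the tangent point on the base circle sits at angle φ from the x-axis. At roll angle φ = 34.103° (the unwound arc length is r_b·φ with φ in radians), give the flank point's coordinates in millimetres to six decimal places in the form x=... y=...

x=13.078370 y=0.763595

pitch radius r_p = m·N/2 = 1.058·23/2 = 12.167000
base radius r_b = r_p·cos α = 12.167000·cos 22.295° = 11.257429
roll angle φ = 34.103° = 0.59520963 rad
x = r_b·(cos φ + φ·sin φ) = 11.257429·(0.82803098 + 0.59520963·0.56068235) = 13.078370
y = r_b·(sin φ − φ·cos φ) = 11.257429·(0.56068235 − 0.59520963·0.82803098) = 0.763595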